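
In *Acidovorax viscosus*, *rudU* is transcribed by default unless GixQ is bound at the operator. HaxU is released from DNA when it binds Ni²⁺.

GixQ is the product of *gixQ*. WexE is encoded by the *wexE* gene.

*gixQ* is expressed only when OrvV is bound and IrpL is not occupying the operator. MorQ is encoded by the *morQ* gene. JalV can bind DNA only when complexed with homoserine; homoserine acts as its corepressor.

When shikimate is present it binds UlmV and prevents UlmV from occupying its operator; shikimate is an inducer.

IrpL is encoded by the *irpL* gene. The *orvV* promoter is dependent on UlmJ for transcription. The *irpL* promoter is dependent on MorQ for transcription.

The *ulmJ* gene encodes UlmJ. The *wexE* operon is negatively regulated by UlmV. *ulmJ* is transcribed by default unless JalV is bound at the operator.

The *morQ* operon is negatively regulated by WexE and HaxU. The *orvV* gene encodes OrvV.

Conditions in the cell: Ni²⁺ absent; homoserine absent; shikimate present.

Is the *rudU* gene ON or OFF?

Shikimate is present, so UlmV is inactive.
With no repressor bound, *wexE* is transcribed.
So WexE is produced and active.
Ni²⁺ is absent, so HaxU is active.
With repressor WexE bound, *morQ* is not transcribed.
So MorQ is not produced.
Required activator MorQ is absent, so *irpL* is not transcribed.
So IrpL is not produced.
Homoserine is absent, so JalV is inactive.
With no repressor bound, *ulmJ* is transcribed.
So UlmJ is produced and active.
No repressor is bound and UlmJ is active, so *orvV* is transcribed.
So OrvV is produced and active.
No repressor is bound and OrvV is active, so *gixQ* is transcribed.
So GixQ is produced and active.
With repressor GixQ bound, *rudU* is not transcribed.

OFF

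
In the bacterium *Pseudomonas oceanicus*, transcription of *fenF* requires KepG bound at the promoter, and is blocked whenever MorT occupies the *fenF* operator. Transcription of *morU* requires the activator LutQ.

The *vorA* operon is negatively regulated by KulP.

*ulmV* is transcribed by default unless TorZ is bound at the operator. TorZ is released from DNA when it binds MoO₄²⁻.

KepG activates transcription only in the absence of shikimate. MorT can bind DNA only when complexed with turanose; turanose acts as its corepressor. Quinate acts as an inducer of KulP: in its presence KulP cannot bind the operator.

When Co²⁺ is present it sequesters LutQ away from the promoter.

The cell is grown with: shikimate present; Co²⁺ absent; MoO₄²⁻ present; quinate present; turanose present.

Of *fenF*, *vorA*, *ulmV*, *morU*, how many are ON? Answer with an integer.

3

Turanose is present, so MorT is active.
Shikimate is present, so KepG is inactive.
With repressor MorT bound, *fenF* is not transcribed.
→ *fenF* is OFF.
Quinate is present, so KulP is inactive.
With no repressor bound, *vorA* is transcribed.
→ *vorA* is ON.
MoO₄²⁻ is present, so TorZ is inactive.
With no repressor bound, *ulmV* is transcribed.
→ *ulmV* is ON.
Co²⁺ is absent, so LutQ is active.
No repressor is bound and LutQ is active, so *morU* is transcribed.
→ *morU* is ON.
3 of the 4 genes are transcribed.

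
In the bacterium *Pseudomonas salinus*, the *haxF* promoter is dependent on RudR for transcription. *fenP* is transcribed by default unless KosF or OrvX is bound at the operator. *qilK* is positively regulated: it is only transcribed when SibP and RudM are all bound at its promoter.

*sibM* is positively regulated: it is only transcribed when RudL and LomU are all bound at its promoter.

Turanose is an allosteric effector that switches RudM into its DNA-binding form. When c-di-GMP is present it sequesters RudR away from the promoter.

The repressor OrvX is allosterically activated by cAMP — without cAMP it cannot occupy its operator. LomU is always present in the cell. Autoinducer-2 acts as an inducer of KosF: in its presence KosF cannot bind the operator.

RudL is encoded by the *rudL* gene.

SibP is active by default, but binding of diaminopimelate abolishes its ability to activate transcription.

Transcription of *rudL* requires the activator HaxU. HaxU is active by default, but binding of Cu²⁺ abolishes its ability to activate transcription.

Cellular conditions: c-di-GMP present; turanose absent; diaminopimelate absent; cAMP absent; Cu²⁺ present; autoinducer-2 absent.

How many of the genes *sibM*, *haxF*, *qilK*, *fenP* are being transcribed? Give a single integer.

Cu²⁺ is present, so HaxU is inactive.
Required activator HaxU is absent, so *rudL* is not transcribed.
So RudL is not produced.
LomU is produced constitutively and is active.
Required activator RudL is absent, so *sibM* is not transcribed.
→ *sibM* is OFF.
c-di-GMP is present, so RudR is inactive.
Required activator RudR is absent, so *haxF* is not transcribed.
→ *haxF* is OFF.
Diaminopimelate is absent, so SibP is active.
Turanose is absent, so RudM is inactive.
Required activator RudM is absent, so *qilK* is not transcribed.
→ *qilK* is OFF.
Autoinducer-2 is absent, so KosF is active.
cAMP is absent, so OrvX is inactive.
With repressor KosF bound, *fenP* is not transcribed.
→ *fenP* is OFF.
0 of the 4 genes are transcribed.

0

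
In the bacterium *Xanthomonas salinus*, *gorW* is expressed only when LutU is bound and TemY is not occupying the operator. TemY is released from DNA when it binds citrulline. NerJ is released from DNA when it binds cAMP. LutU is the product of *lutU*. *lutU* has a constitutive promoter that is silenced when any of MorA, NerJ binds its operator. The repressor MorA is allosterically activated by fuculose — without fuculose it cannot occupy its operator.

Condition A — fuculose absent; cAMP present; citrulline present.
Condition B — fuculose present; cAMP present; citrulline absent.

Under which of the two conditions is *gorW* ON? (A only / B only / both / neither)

A only

Condition A:
Fuculose is absent, so MorA is inactive.
cAMP is present, so NerJ is inactive.
With no repressor bound, *lutU* is transcribed.
So LutU is produced and active.
Citrulline is present, so TemY is inactive.
No repressor is bound and LutU is active, so *gorW* is transcribed.
→ *gorW* is ON in A.
Condition B:
Fuculose is present, so MorA is active.
cAMP is present, so NerJ is inactive.
With repressor MorA bound, *lutU* is not transcribed.
So LutU is not produced.
Citrulline is absent, so TemY is active.
With repressor TemY bound, *gorW* is not transcribed.
→ *gorW* is OFF in B.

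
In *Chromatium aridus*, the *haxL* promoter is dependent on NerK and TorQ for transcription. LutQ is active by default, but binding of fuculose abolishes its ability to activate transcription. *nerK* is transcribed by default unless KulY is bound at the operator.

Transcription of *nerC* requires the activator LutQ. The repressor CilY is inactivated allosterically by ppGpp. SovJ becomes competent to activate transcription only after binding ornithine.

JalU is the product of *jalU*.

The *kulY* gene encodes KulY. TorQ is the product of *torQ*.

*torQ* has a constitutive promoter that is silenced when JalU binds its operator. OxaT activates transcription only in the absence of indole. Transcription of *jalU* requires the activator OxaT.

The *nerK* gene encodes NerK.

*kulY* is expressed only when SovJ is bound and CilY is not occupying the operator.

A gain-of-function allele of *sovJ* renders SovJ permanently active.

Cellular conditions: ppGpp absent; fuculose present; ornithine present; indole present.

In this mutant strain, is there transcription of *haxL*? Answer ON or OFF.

ON

ppGpp is absent, so CilY is active.
SovJ is constitutively active in this strain.
With repressor CilY bound, *kulY* is not transcribed.
So KulY is not produced.
With no repressor bound, *nerK* is transcribed.
So NerK is produced and active.
Indole is present, so OxaT is inactive.
Required activator OxaT is absent, so *jalU* is not transcribed.
So JalU is not produced.
With no repressor bound, *torQ* is transcribed.
So TorQ is produced and active.
No repressor is bound and NerK and TorQ are active, so *haxL* is transcribed.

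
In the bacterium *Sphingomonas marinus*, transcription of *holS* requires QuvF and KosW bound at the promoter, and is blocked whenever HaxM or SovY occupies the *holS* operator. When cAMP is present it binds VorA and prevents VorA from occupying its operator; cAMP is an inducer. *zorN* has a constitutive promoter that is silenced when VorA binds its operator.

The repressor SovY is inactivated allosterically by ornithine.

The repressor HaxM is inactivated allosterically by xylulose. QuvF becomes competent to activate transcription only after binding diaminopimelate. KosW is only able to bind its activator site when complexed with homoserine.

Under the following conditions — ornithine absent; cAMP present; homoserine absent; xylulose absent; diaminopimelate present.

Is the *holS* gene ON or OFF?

Diaminopimelate is present, so QuvF is active.
Homoserine is absent, so KosW is inactive.
Xylulose is absent, so HaxM is active.
Ornithine is absent, so SovY is active.
With repressor HaxM bound, *holS* is not transcribed.

OFF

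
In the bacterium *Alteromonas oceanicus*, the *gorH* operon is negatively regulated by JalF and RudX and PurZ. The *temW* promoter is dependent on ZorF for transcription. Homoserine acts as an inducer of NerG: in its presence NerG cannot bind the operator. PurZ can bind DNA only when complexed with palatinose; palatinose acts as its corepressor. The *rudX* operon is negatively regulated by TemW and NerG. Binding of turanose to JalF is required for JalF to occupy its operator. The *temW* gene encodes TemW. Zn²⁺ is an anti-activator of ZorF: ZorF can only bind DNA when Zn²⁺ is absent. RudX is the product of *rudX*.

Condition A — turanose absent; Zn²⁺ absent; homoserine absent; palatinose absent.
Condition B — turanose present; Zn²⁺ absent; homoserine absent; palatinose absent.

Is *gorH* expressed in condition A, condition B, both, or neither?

A only

Condition A:
Turanose is absent, so JalF is inactive.
Zn²⁺ is absent, so ZorF is active.
No repressor is bound and ZorF is active, so *temW* is transcribed.
So TemW is produced and active.
Homoserine is absent, so NerG is active.
With repressor TemW bound, *rudX* is not transcribed.
So RudX is not produced.
Palatinose is absent, so PurZ is inactive.
With no repressor bound, *gorH* is transcribed.
→ *gorH* is ON in A.
Condition B:
Turanose is present, so JalF is active.
Zn²⁺ is absent, so ZorF is active.
No repressor is bound and ZorF is active, so *temW* is transcribed.
So TemW is produced and active.
Homoserine is absent, so NerG is active.
With repressor TemW bound, *rudX* is not transcribed.
So RudX is not produced.
Palatinose is absent, so PurZ is inactive.
With repressor JalF bound, *gorH* is not transcribed.
→ *gorH* is OFF in B.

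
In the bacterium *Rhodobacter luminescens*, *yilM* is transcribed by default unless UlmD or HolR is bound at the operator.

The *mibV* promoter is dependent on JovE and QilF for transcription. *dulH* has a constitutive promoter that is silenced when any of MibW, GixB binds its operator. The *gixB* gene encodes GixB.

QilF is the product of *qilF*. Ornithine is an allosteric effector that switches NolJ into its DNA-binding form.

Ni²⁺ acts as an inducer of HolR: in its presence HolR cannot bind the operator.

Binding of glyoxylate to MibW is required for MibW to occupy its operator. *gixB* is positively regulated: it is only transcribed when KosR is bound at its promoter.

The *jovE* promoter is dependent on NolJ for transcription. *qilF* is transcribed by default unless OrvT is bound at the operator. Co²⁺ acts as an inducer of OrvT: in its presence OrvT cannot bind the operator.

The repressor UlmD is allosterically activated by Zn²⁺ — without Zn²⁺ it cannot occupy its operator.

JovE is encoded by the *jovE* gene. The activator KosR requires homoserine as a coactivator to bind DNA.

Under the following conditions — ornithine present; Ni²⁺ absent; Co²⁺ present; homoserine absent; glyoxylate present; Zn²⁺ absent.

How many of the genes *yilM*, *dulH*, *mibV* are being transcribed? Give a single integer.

Zn²⁺ is absent, so UlmD is inactive.
Ni²⁺ is absent, so HolR is active.
With repressor HolR bound, *yilM* is not transcribed.
→ *yilM* is OFF.
Glyoxylate is present, so MibW is active.
Homoserine is absent, so KosR is inactive.
Required activator KosR is absent, so *gixB* is not transcribed.
So GixB is not produced.
With repressor MibW bound, *dulH* is not transcribed.
→ *dulH* is OFF.
Ornithine is present, so NolJ is active.
No repressor is bound and NolJ is active, so *jovE* is transcribed.
So JovE is produced and active.
Co²⁺ is present, so OrvT is inactive.
With no repressor bound, *qilF* is transcribed.
So QilF is produced and active.
No repressor is bound and JovE and QilF are active, so *mibV* is transcribed.
→ *mibV* is ON.
1 of the 3 genes is transcribed.

1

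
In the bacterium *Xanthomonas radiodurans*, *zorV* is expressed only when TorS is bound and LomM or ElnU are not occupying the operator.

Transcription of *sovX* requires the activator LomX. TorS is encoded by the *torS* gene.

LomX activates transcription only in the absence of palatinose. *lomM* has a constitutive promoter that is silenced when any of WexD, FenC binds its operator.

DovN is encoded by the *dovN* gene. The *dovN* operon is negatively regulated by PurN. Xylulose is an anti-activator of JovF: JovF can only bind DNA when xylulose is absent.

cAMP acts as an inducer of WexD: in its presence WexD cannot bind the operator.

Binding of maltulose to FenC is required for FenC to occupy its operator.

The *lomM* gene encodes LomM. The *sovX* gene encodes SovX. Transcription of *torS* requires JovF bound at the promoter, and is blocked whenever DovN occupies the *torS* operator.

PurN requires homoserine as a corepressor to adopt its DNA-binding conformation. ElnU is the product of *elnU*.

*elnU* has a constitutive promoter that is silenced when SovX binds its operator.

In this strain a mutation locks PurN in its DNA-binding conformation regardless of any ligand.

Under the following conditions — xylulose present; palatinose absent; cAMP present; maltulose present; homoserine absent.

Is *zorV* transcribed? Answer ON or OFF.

OFF

cAMP is present, so WexD is inactive.
Maltulose is present, so FenC is active.
With repressor FenC bound, *lomM* is not transcribed.
So LomM is not produced.
Palatinose is absent, so LomX is active.
No repressor is bound and LomX is active, so *sovX* is transcribed.
So SovX is produced and active.
With repressor SovX bound, *elnU* is not transcribed.
So ElnU is not produced.
Xylulose is present, so JovF is inactive.
PurN is constitutively active in this strain.
With repressor PurN bound, *dovN* is not transcribed.
So DovN is not produced.
Required activator JovF is absent, so *torS* is not transcribed.
So TorS is not produced.
Required activator TorS is absent, so *zorV* is not transcribed.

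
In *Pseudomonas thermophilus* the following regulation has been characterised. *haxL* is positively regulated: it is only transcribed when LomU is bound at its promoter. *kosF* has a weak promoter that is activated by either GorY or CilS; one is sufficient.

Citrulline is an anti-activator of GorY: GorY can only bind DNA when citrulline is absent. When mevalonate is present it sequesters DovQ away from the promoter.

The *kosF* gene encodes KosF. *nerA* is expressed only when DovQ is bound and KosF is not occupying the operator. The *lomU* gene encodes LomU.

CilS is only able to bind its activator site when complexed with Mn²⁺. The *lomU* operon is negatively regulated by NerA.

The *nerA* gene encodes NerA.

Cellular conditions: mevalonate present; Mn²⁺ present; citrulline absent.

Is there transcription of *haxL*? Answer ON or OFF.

Citrulline is absent, so GorY is active.
Mn²⁺ is present, so CilS is active.
Activator GorY is present, so *kosF* is transcribed.
So KosF is produced and active.
Mevalonate is present, so DovQ is inactive.
With repressor KosF bound, *nerA* is not transcribed.
So NerA is not produced.
With no repressor bound, *lomU* is transcribed.
So LomU is produced and active.
No repressor is bound and LomU is active, so *haxL* is transcribed.

ON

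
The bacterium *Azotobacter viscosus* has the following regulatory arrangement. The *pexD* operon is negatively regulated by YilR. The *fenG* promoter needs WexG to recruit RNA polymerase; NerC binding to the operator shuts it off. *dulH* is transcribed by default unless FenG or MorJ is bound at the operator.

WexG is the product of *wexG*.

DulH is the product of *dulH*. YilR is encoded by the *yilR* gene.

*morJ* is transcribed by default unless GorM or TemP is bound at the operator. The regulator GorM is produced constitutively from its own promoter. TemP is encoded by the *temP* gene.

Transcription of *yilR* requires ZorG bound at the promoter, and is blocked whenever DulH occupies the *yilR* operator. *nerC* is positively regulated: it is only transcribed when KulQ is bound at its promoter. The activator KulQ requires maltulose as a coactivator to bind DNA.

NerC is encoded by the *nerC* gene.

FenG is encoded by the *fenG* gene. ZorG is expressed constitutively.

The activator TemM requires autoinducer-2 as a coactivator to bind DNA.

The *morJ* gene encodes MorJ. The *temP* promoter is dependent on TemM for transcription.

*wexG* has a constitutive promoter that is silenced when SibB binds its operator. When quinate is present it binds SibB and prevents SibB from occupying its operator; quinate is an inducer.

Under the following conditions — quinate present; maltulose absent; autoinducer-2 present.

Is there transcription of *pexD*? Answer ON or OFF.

Quinate is present, so SibB is inactive.
With no repressor bound, *wexG* is transcribed.
So WexG is produced and active.
Maltulose is absent, so KulQ is inactive.
Required activator KulQ is absent, so *nerC* is not transcribed.
So NerC is not produced.
No repressor is bound and WexG is active, so *fenG* is transcribed.
So FenG is produced and active.
GorM is produced constitutively and is active.
Autoinducer-2 is present, so TemM is active.
No repressor is bound and TemM is active, so *temP* is transcribed.
So TemP is produced and active.
With repressor GorM bound, *morJ* is not transcribed.
So MorJ is not produced.
With repressor FenG bound, *dulH* is not transcribed.
So DulH is not produced.
ZorG is produced constitutively and is active.
No repressor is bound and ZorG is active, so *yilR* is transcribed.
So YilR is produced and active.
With repressor YilR bound, *pexD* is not transcribed.

OFF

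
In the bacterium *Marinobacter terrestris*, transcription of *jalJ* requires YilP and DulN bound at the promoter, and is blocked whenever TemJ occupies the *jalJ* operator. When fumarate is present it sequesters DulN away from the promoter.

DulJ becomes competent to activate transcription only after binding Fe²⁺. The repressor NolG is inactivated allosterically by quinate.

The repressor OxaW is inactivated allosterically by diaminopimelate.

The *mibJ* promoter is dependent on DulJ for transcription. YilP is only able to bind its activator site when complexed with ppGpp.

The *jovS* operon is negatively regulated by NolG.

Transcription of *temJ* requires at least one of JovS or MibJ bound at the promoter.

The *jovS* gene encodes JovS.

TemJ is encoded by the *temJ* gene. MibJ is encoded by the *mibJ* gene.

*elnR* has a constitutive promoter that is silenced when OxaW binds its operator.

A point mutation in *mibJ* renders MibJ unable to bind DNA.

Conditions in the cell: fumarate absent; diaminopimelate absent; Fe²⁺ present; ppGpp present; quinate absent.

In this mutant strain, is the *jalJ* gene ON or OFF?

ppGpp is present, so YilP is active.
Quinate is absent, so NolG is active.
With repressor NolG bound, *jovS* is not transcribed.
So JovS is not produced.
MibJ is non-functional in this strain, so it has no effect.
No activator is available at the *temJ* promoter, so *temJ* is not transcribed.
So TemJ is not produced.
Fumarate is absent, so DulN is active.
No repressor is bound and YilP and DulN are active, so *jalJ* is transcribed.

ON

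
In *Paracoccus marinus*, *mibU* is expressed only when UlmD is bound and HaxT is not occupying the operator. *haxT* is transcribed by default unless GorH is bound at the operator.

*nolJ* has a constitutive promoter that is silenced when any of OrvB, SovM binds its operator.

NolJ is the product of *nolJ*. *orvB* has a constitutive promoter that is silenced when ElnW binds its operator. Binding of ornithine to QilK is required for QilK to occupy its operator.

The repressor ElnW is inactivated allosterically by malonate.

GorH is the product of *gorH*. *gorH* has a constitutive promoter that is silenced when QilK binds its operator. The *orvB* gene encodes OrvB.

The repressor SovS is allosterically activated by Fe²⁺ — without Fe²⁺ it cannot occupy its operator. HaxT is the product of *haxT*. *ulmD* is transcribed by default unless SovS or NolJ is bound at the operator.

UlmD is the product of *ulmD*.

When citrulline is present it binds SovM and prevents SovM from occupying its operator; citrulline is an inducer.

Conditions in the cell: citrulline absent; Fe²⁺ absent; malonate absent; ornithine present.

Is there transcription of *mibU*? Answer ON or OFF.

Fe²⁺ is absent, so SovS is inactive.
Malonate is absent, so ElnW is active.
With repressor ElnW bound, *orvB* is not transcribed.
So OrvB is not produced.
Citrulline is absent, so SovM is active.
With repressor SovM bound, *nolJ* is not transcribed.
So NolJ is not produced.
With no repressor bound, *ulmD* is transcribed.
So UlmD is produced and active.
Ornithine is present, so QilK is active.
With repressor QilK bound, *gorH* is not transcribed.
So GorH is not produced.
With no repressor bound, *haxT* is transcribed.
So HaxT is produced and active.
With repressor HaxT bound, *mibU* is not transcribed.

OFF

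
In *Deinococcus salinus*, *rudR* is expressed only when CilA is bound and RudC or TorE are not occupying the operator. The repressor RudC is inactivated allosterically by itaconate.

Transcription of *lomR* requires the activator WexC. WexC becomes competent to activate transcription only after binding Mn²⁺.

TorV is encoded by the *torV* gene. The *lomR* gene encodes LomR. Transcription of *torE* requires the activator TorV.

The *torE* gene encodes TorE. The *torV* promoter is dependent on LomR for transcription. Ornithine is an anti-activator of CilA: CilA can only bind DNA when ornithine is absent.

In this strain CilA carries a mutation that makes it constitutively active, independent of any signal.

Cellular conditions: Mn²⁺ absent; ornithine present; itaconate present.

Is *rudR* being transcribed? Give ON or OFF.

Itaconate is present, so RudC is inactive.
Mn²⁺ is absent, so WexC is inactive.
Required activator WexC is absent, so *lomR* is not transcribed.
So LomR is not produced.
Required activator LomR is absent, so *torV* is not transcribed.
So TorV is not produced.
Required activator TorV is absent, so *torE* is not transcribed.
So TorE is not produced.
CilA is constitutively active in this strain.
No repressor is bound and CilA is active, so *rudR* is transcribed.

ON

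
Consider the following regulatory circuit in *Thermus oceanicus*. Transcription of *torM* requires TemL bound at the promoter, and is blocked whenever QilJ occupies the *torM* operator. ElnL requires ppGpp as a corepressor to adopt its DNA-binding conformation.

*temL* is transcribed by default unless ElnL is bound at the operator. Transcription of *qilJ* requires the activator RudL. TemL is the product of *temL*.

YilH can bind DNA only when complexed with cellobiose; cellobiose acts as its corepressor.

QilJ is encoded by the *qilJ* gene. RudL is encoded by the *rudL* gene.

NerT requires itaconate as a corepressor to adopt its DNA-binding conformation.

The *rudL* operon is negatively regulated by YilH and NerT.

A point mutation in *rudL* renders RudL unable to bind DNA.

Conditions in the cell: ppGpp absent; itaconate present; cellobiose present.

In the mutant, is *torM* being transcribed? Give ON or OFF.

ppGpp is absent, so ElnL is inactive.
With no repressor bound, *temL* is transcribed.
So TemL is produced and active.
RudL is non-functional in this strain, so it has no effect.
Required activator RudL is absent, so *qilJ* is not transcribed.
So QilJ is not produced.
No repressor is bound and TemL is active, so *torM* is transcribed.

ON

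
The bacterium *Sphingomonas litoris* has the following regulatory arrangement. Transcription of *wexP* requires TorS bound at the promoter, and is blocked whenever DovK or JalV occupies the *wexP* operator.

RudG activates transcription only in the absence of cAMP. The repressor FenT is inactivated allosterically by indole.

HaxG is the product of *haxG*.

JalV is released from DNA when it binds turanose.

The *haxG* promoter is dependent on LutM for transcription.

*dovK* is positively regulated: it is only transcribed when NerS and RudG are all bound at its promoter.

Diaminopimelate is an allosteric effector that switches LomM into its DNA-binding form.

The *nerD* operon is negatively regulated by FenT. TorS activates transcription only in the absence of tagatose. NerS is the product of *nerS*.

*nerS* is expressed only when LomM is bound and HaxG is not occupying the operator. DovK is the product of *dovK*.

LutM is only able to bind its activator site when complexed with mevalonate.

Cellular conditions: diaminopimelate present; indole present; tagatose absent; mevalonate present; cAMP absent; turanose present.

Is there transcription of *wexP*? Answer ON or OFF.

Mevalonate is present, so LutM is active.
No repressor is bound and LutM is active, so *haxG* is transcribed.
So HaxG is produced and active.
Diaminopimelate is present, so LomM is active.
With repressor HaxG bound, *nerS* is not transcribed.
So NerS is not produced.
cAMP is absent, so RudG is active.
Required activator NerS is absent, so *dovK* is not transcribed.
So DovK is not produced.
Tagatose is absent, so TorS is active.
Turanose is present, so JalV is inactive.
No repressor is bound and TorS is active, so *wexP* is transcribed.

ON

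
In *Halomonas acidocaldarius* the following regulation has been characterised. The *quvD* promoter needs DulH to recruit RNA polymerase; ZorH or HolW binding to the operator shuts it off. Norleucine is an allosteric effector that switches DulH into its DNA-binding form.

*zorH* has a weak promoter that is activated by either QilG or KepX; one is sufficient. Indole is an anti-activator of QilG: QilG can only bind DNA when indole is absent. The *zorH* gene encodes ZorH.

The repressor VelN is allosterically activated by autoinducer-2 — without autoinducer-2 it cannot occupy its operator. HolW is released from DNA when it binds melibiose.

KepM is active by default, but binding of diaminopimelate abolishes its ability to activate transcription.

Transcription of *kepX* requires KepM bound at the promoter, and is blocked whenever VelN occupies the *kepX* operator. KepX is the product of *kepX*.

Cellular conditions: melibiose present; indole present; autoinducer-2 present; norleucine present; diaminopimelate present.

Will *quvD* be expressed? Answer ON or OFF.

Norleucine is present, so DulH is active.
Indole is present, so QilG is inactive.
Diaminopimelate is present, so KepM is inactive.
Autoinducer-2 is present, so VelN is active.
With repressor VelN bound, *kepX* is not transcribed.
So KepX is not produced.
No activator is available at the *zorH* promoter, so *zorH* is not transcribed.
So ZorH is not produced.
Melibiose is present, so HolW is inactive.
No repressor is bound and DulH is active, so *quvD* is transcribed.

ON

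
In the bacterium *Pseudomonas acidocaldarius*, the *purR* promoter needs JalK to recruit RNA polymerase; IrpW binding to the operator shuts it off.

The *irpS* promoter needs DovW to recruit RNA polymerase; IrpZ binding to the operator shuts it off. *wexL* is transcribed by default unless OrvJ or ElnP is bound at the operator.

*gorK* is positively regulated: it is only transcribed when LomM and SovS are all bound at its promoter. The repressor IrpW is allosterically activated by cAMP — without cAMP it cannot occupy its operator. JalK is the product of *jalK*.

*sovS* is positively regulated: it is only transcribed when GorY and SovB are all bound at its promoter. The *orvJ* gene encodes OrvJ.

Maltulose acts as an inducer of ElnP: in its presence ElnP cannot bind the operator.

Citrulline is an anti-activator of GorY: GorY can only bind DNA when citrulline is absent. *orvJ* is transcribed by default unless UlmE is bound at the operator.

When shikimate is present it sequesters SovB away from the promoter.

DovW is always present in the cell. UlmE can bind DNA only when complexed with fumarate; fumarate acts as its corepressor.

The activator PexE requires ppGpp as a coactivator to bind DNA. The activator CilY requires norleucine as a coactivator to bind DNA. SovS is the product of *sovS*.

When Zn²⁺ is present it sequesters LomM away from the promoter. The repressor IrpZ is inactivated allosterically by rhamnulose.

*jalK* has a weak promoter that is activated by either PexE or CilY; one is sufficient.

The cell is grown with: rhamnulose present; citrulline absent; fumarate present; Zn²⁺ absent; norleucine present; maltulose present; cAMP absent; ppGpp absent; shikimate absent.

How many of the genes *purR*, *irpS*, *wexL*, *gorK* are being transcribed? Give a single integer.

4

cAMP is absent, so IrpW is inactive.
ppGpp is absent, so PexE is inactive.
Norleucine is present, so CilY is active.
Activator CilY is present, so *jalK* is transcribed.
So JalK is produced and active.
No repressor is bound and JalK is active, so *purR* is transcribed.
→ *purR* is ON.
Rhamnulose is present, so IrpZ is inactive.
DovW is produced constitutively and is active.
No repressor is bound and DovW is active, so *irpS* is transcribed.
→ *irpS* is ON.
Fumarate is present, so UlmE is active.
With repressor UlmE bound, *orvJ* is not transcribed.
So OrvJ is not produced.
Maltulose is present, so ElnP is inactive.
With no repressor bound, *wexL* is transcribed.
→ *wexL* is ON.
Zn²⁺ is absent, so LomM is active.
Citrulline is absent, so GorY is active.
Shikimate is absent, so SovB is active.
No repressor is bound and GorY and SovB are active, so *sovS* is transcribed.
So SovS is produced and active.
No repressor is bound and LomM and SovS are active, so *gorK* is transcribed.
→ *gorK* is ON.
4 of the 4 genes are transcribed.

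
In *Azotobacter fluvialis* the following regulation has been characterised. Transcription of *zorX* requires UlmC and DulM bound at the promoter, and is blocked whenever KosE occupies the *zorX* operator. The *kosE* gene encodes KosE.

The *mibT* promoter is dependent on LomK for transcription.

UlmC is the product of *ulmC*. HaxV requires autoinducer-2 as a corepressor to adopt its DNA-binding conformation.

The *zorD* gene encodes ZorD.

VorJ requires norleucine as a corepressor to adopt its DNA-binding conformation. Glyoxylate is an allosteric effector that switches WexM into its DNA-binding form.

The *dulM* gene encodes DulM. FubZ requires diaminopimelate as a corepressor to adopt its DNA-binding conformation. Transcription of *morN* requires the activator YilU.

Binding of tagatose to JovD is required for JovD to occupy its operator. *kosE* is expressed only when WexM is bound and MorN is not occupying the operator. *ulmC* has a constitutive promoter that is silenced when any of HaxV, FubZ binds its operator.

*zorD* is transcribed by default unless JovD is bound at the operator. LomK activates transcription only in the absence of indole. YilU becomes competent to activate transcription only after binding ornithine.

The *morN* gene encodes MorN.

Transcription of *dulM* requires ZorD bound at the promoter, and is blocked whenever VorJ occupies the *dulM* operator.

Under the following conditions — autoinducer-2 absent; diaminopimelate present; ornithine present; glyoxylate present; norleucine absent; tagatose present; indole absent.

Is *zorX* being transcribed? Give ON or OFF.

Glyoxylate is present, so WexM is active.
Ornithine is present, so YilU is active.
No repressor is bound and YilU is active, so *morN* is transcribed.
So MorN is produced and active.
With repressor MorN bound, *kosE* is not transcribed.
So KosE is not produced.
Autoinducer-2 is absent, so HaxV is inactive.
Diaminopimelate is present, so FubZ is active.
With repressor FubZ bound, *ulmC* is not transcribed.
So UlmC is not produced.
Tagatose is present, so JovD is active.
With repressor JovD bound, *zorD* is not transcribed.
So ZorD is not produced.
Norleucine is absent, so VorJ is inactive.
Required activator ZorD is absent, so *dulM* is not transcribed.
So DulM is not produced.
Required activator UlmC is absent, so *zorX* is not transcribed.

OFF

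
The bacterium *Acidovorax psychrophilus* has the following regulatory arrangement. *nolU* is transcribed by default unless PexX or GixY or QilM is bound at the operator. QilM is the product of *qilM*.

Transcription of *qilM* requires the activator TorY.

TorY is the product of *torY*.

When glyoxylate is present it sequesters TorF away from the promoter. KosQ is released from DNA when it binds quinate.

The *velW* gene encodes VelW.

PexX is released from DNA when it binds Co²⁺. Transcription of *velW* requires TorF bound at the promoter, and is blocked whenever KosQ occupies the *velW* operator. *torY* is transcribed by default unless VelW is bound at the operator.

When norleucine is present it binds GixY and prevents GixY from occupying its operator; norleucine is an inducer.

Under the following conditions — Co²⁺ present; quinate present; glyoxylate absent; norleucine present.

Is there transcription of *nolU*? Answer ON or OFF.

ON

Co²⁺ is present, so PexX is inactive.
Norleucine is present, so GixY is inactive.
Quinate is present, so KosQ is inactive.
Glyoxylate is absent, so TorF is active.
No repressor is bound and TorF is active, so *velW* is transcribed.
So VelW is produced and active.
With repressor VelW bound, *torY* is not transcribed.
So TorY is not produced.
Required activator TorY is absent, so *qilM* is not transcribed.
So QilM is not produced.
With no repressor bound, *nolU* is transcribed.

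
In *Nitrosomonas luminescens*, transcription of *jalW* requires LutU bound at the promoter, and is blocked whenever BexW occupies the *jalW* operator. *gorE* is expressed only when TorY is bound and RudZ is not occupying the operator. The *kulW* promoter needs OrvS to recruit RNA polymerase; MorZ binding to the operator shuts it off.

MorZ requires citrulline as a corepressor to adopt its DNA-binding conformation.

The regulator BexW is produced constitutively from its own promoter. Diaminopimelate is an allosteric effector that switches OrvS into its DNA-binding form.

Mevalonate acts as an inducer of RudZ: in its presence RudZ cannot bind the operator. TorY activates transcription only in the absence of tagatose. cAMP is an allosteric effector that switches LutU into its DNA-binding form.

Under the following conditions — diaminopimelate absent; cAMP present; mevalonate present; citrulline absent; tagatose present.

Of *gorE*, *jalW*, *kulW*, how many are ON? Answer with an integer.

0

Tagatose is present, so TorY is inactive.
Mevalonate is present, so RudZ is inactive.
Required activator TorY is absent, so *gorE* is not transcribed.
→ *gorE* is OFF.
cAMP is present, so LutU is active.
BexW is produced constitutively and is active.
With repressor BexW bound, *jalW* is not transcribed.
→ *jalW* is OFF.
Diaminopimelate is absent, so OrvS is inactive.
Citrulline is absent, so MorZ is inactive.
Required activator OrvS is absent, so *kulW* is not transcribed.
→ *kulW* is OFF.
0 of the 3 genes are transcribed.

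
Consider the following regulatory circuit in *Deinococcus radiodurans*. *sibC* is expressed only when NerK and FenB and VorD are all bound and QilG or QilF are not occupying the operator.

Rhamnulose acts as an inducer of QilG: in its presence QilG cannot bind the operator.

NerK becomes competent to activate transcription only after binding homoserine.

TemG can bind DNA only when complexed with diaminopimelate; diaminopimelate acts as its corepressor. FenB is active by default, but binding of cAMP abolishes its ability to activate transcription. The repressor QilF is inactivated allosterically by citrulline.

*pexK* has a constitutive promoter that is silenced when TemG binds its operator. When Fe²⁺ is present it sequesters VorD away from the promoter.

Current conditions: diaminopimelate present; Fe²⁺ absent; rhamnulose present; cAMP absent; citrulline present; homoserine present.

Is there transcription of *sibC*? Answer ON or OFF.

ON

Rhamnulose is present, so QilG is inactive.
Citrulline is present, so QilF is inactive.
Homoserine is present, so NerK is active.
cAMP is absent, so FenB is active.
Fe²⁺ is absent, so VorD is active.
No repressor is bound and NerK and FenB and VorD are active, so *sibC* is transcribed.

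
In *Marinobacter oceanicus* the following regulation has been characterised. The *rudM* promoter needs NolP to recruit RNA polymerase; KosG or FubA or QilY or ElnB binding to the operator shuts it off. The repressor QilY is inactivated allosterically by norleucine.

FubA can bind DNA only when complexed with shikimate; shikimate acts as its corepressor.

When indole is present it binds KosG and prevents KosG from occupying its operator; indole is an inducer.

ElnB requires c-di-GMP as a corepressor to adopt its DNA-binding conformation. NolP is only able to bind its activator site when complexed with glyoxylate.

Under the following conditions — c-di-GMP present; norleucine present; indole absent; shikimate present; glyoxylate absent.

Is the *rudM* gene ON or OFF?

OFF

Indole is absent, so KosG is active.
Glyoxylate is absent, so NolP is inactive.
Shikimate is present, so FubA is active.
Norleucine is present, so QilY is inactive.
c-di-GMP is present, so ElnB is active.
With repressor KosG bound, *rudM* is not transcribed.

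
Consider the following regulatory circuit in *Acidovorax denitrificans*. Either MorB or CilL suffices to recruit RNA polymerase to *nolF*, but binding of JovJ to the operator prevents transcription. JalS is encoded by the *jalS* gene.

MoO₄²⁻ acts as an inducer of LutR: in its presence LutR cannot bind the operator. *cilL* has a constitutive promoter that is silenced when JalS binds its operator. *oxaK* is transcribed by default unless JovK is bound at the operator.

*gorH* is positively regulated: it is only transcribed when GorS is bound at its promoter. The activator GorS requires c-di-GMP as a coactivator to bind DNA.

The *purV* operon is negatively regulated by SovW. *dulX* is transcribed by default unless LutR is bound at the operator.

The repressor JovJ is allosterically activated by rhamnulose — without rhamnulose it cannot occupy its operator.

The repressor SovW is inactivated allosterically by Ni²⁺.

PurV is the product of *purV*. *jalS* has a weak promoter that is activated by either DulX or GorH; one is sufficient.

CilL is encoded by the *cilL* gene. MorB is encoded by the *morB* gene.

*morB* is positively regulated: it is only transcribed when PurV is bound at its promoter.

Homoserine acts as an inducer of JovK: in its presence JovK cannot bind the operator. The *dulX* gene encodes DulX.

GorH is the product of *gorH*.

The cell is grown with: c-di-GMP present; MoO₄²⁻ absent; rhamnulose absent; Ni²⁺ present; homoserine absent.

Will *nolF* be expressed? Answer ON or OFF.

ON

Ni²⁺ is present, so SovW is inactive.
With no repressor bound, *purV* is transcribed.
So PurV is produced and active.
No repressor is bound and PurV is active, so *morB* is transcribed.
So MorB is produced and active.
Rhamnulose is absent, so JovJ is inactive.
MoO₄²⁻ is absent, so LutR is active.
With repressor LutR bound, *dulX* is not transcribed.
So DulX is not produced.
c-di-GMP is present, so GorS is active.
No repressor is bound and GorS is active, so *gorH* is transcribed.
So GorH is produced and active.
Activator GorH is present, so *jalS* is transcribed.
So JalS is produced and active.
With repressor JalS bound, *cilL* is not transcribed.
So CilL is not produced.
Activator MorB is present, so *nolF* is transcribed.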